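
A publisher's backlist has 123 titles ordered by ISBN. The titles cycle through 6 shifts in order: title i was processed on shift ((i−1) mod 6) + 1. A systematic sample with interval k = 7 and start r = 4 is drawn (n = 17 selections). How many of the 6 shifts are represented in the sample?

Consecutive selections differ by k = 7, so their shift numbers differ by 7 mod 6 = 1.
gcd(7, 6) = 1, so the sample visits 6/1 = 6 distinct residues mod 6.
Start 4 is shift 4; the shifts hit are 1, 2, 3, 4, 5, 6.

6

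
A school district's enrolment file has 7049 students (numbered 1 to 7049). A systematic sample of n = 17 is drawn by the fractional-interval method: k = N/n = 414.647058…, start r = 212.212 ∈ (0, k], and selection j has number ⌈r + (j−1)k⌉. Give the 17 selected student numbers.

j=1: r + 0k = 212.212 → ⌈·⌉ = 213
j=2: r + 1k = 626.859058… → ⌈·⌉ = 627
j=3: r + 2k = 1041.506117… → ⌈·⌉ = 1042
j=4: r + 3k = 1456.153176… → ⌈·⌉ = 1457
j=5: r + 4k = 1870.800235… → ⌈·⌉ = 1871
j=6: r + 5k = 2285.447294… → ⌈·⌉ = 2286
j=7: r + 6k = 2700.094352… → ⌈·⌉ = 2701
j=8: r + 7k = 3114.741411… → ⌈·⌉ = 3115
j=9: r + 8k = 3529.388470… → ⌈·⌉ = 3530
j=10: r + 9k = 3944.035529… → ⌈·⌉ = 3945
j=11: r + 10k = 4358.682588… → ⌈·⌉ = 4359
j=12: r + 11k = 4773.329647… → ⌈·⌉ = 4774
j=13: r + 12k = 5187.976705… → ⌈·⌉ = 5188
j=14: r + 13k = 5602.623764… → ⌈·⌉ = 5603
j=15: r + 14k = 6017.270823… → ⌈·⌉ = 6018
j=16: r + 15k = 6431.917882… → ⌈·⌉ = 6432
j=17: r + 16k = 6846.564941… → ⌈·⌉ = 6847

213, 627, 1042, 1457, 1871, 2286, 2701, 3115, 3530, 3945, 4359, 4774, 5188, 5603, 6018, 6432, 6847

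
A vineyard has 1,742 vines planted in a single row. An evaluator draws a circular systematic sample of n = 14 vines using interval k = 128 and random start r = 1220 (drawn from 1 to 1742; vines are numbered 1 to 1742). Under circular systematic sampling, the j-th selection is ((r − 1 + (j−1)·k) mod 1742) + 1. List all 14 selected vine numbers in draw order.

1220, 1348, 1476, 1604, 1732, 118, 246, 374, 502, 630, 758, 886, 1014, 1142

Selection 1: 1220
Selection 2: 1220 + 128 = 1348
Selection 3: 1348 + 128 = 1476
Selection 4: 1476 + 128 = 1604
Selection 5: 1604 + 128 = 1732
Selection 6: 1732 + 128 = 1860 → 1860 − 1742 = 118
Selection 7: 118 + 128 = 246
Selection 8: 246 + 128 = 374
Selection 9: 374 + 128 = 502
Selection 10: 502 + 128 = 630
Selection 11: 630 + 128 = 758
Selection 12: 758 + 128 = 886
Selection 13: 886 + 128 = 1014
Selection 14: 1014 + 128 = 1142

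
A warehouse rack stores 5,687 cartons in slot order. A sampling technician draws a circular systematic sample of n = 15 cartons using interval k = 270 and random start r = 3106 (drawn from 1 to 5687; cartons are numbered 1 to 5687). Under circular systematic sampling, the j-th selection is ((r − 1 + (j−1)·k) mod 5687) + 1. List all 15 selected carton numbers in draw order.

Selection 1: 3106
Selection 2: 3106 + 270 = 3376
Selection 3: 3376 + 270 = 3646
Selection 4: 3646 + 270 = 3916
Selection 5: 3916 + 270 = 4186
Selection 6: 4186 + 270 = 4456
Selection 7: 4456 + 270 = 4726
Selection 8: 4726 + 270 = 4996
Selection 9: 4996 + 270 = 5266
Selection 10: 5266 + 270 = 5536
Selection 11: 5536 + 270 = 5806 → 5806 − 5687 = 119
Selection 12: 119 + 270 = 389
Selection 13: 389 + 270 = 659
Selection 14: 659 + 270 = 929
Selection 15: 929 + 270 = 1199

3106, 3376, 3646, 3916, 4186, 4456, 4726, 4996, 5266, 5536, 119, 389, 659, 929, 1199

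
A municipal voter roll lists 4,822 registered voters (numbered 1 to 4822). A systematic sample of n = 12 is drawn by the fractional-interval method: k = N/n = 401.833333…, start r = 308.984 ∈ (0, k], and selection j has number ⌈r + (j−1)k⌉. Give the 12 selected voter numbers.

j=1: r + 0k = 308.984 → ⌈·⌉ = 309
j=2: r + 1k = 710.817333… → ⌈·⌉ = 711
j=3: r + 2k = 1112.650666… → ⌈·⌉ = 1113
j=4: r + 3k = 1514.484 → ⌈·⌉ = 1515
j=5: r + 4k = 1916.317333… → ⌈·⌉ = 1917
j=6: r + 5k = 2318.150666… → ⌈·⌉ = 2319
j=7: r + 6k = 2719.984 → ⌈·⌉ = 2720
j=8: r + 7k = 3121.817333… → ⌈·⌉ = 3122
j=9: r + 8k = 3523.650666… → ⌈·⌉ = 3524
j=10: r + 9k = 3925.484 → ⌈·⌉ = 3926
j=11: r + 10k = 4327.317333… → ⌈·⌉ = 4328
j=12: r + 11k = 4729.150666… → ⌈·⌉ = 4730

309, 711, 1113, 1515, 1917, 2319, 2720, 3122, 3524, 3926, 4328, 4730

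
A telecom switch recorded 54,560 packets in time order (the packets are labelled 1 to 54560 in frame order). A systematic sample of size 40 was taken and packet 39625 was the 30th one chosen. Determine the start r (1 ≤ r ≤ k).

69

k = 54560/40 = 1364
r = 39625 − (30−1)×1364 = 39625 − 39556 = 69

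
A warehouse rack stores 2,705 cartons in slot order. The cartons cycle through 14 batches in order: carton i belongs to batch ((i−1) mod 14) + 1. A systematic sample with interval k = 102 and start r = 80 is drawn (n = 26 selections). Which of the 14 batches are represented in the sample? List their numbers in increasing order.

Consecutive selections differ by k = 102, so their batch numbers differ by 102 mod 14 = 4.
gcd(102, 14) = 2, so the sample visits 14/2 = 7 distinct residues mod 14.
Start 80 is batch 10; the batches hit are 2, 4, 6, 8, 10, 12, 14.

2, 4, 6, 8, 10, 12, 14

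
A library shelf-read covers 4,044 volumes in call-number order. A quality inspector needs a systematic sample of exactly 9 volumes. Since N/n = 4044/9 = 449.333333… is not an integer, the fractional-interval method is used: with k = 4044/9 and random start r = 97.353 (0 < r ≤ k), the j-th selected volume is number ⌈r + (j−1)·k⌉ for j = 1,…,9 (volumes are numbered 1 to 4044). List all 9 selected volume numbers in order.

j=1: r + 0k = 97.353 → ⌈·⌉ = 98
j=2: r + 1k = 546.686333… → ⌈·⌉ = 547
j=3: r + 2k = 996.019666… → ⌈·⌉ = 997
j=4: r + 3k = 1445.353 → ⌈·⌉ = 1446
j=5: r + 4k = 1894.686333… → ⌈·⌉ = 1895
j=6: r + 5k = 2344.019666… → ⌈·⌉ = 2345
j=7: r + 6k = 2793.353 → ⌈·⌉ = 2794
j=8: r + 7k = 3242.686333… → ⌈·⌉ = 3243
j=9: r + 8k = 3692.019666… → ⌈·⌉ = 3693

98, 547, 997, 1446, 1895, 2345, 2794, 3243, 3693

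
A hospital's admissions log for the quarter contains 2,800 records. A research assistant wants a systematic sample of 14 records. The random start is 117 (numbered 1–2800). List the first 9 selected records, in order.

117, 317, 517, 717, 917, 1117, 1317, 1517, 1717

k = N/n = 2800/14 = 200
record 1: 117
record 2: 117 + 200 = 317
record 3: 317 + 200 = 517
record 4: 517 + 200 = 717
record 5: 717 + 200 = 917
record 6: 917 + 200 = 1117
record 7: 1117 + 200 = 1317
record 8: 1317 + 200 = 1517
record 9: 1517 + 200 = 1717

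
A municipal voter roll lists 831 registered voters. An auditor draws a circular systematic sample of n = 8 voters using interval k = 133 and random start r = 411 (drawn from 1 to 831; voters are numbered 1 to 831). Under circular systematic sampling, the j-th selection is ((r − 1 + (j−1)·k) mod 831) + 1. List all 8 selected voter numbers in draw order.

411, 544, 677, 810, 112, 245, 378, 511

Selection 1: 411
Selection 2: 411 + 133 = 544
Selection 3: 544 + 133 = 677
Selection 4: 677 + 133 = 810
Selection 5: 810 + 133 = 943 → 943 − 831 = 112
Selection 6: 112 + 133 = 245
Selection 7: 245 + 133 = 378
Selection 8: 378 + 133 = 511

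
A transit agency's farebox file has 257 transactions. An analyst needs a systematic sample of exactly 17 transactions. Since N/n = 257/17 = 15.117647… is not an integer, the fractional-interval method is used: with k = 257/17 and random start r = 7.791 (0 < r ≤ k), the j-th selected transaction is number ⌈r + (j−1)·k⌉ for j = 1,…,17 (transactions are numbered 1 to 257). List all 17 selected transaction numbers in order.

j=1: r + 0k = 7.791 → ⌈·⌉ = 8
j=2: r + 1k = 22.908647… → ⌈·⌉ = 23
j=3: r + 2k = 38.026294… → ⌈·⌉ = 39
j=4: r + 3k = 53.143941… → ⌈·⌉ = 54
j=5: r + 4k = 68.261588… → ⌈·⌉ = 69
j=6: r + 5k = 83.379235… → ⌈·⌉ = 84
j=7: r + 6k = 98.496882… → ⌈·⌉ = 99
j=8: r + 7k = 113.614529… → ⌈·⌉ = 114
j=9: r + 8k = 128.732176… → ⌈·⌉ = 129
j=10: r + 9k = 143.849823… → ⌈·⌉ = 144
j=11: r + 10k = 158.967470… → ⌈·⌉ = 159
j=12: r + 11k = 174.085117… → ⌈·⌉ = 175
j=13: r + 12k = 189.202764… → ⌈·⌉ = 190
j=14: r + 13k = 204.320411… → ⌈·⌉ = 205
j=15: r + 14k = 219.438058… → ⌈·⌉ = 220
j=16: r + 15k = 234.555705… → ⌈·⌉ = 235
j=17: r + 16k = 249.673352… → ⌈·⌉ = 250

8, 23, 39, 54, 69, 84, 99, 114, 129, 144, 159, 175, 190, 205, 220, 235, 250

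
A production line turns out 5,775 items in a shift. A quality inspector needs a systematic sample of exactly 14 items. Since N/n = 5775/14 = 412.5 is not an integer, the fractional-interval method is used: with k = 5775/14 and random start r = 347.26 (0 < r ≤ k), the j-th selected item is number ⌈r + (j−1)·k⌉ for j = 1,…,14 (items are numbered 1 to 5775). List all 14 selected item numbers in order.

348, 760, 1173, 1585, 1998, 2410, 2823, 3235, 3648, 4060, 4473, 4885, 5298, 5710

j=1: r + 0k = 347.26 → ⌈·⌉ = 348
j=2: r + 1k = 759.76 → ⌈·⌉ = 760
j=3: r + 2k = 1172.26 → ⌈·⌉ = 1173
j=4: r + 3k = 1584.76 → ⌈·⌉ = 1585
j=5: r + 4k = 1997.26 → ⌈·⌉ = 1998
j=6: r + 5k = 2409.76 → ⌈·⌉ = 2410
j=7: r + 6k = 2822.26 → ⌈·⌉ = 2823
j=8: r + 7k = 3234.76 → ⌈·⌉ = 3235
j=9: r + 8k = 3647.26 → ⌈·⌉ = 3648
j=10: r + 9k = 4059.76 → ⌈·⌉ = 4060
j=11: r + 10k = 4472.26 → ⌈·⌉ = 4473
j=12: r + 11k = 4884.76 → ⌈·⌉ = 4885
j=13: r + 12k = 5297.26 → ⌈·⌉ = 5298
j=14: r + 13k = 5709.76 → ⌈·⌉ = 5710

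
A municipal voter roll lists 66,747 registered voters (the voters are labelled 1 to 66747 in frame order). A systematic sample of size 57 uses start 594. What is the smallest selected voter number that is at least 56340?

56802

k = 66747/57 = 1171
Steps past start: ⌈(56340 − 594)/1171⌉ = ⌈55746/1171⌉ = 48
Selected voter: 594 + 48×1171 = 56802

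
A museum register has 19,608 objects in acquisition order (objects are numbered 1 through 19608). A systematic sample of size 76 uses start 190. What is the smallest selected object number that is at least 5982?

k = 19608/76 = 258
Steps past start: ⌈(5982 − 190)/258⌉ = ⌈5792/258⌉ = 23
Selected object: 190 + 23×258 = 6124

6124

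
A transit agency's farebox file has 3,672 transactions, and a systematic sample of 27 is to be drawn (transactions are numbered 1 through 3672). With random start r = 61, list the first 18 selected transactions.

61, 197, 333, 469, 605, 741, 877, 1013, 1149, 1285, 1421, 1557, 1693, 1829, 1965, 2101, 2237, 2373

k = N/n = 3672/27 = 136
transaction 1: 61
transaction 2: 61 + 136 = 197
transaction 3: 197 + 136 = 333
transaction 4: 333 + 136 = 469
transaction 5: 469 + 136 = 605
transaction 6: 605 + 136 = 741
transaction 7: 741 + 136 = 877
transaction 8: 877 + 136 = 1013
transaction 9: 1013 + 136 = 1149
transaction 10: 1149 + 136 = 1285
transaction 11: 1285 + 136 = 1421
transaction 12: 1421 + 136 = 1557
transaction 13: 1557 + 136 = 1693
transaction 14: 1693 + 136 = 1829
transaction 15: 1829 + 136 = 1965
transaction 16: 1965 + 136 = 2101
transaction 17: 2101 + 136 = 2237
transaction 18: 2237 + 136 = 2373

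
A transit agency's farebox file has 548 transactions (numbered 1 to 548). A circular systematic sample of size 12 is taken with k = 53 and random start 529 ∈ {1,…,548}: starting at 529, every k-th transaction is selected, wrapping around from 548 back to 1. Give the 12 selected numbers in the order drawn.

529, 34, 87, 140, 193, 246, 299, 352, 405, 458, 511, 16

Selection 1: 529
Selection 2: 529 + 53 = 582 → 582 − 548 = 34
Selection 3: 34 + 53 = 87
Selection 4: 87 + 53 = 140
Selection 5: 140 + 53 = 193
Selection 6: 193 + 53 = 246
Selection 7: 246 + 53 = 299
Selection 8: 299 + 53 = 352
Selection 9: 352 + 53 = 405
Selection 10: 405 + 53 = 458
Selection 11: 458 + 53 = 511
Selection 12: 511 + 53 = 564 → 564 − 548 = 16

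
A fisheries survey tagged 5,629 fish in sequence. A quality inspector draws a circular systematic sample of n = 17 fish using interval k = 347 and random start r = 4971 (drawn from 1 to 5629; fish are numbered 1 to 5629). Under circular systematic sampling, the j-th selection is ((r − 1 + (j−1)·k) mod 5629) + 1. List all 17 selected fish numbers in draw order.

4971, 5318, 36, 383, 730, 1077, 1424, 1771, 2118, 2465, 2812, 3159, 3506, 3853, 4200, 4547, 4894

Selection 1: 4971
Selection 2: 4971 + 347 = 5318
Selection 3: 5318 + 347 = 5665 → 5665 − 5629 = 36
Selection 4: 36 + 347 = 383
Selection 5: 383 + 347 = 730
Selection 6: 730 + 347 = 1077
Selection 7: 1077 + 347 = 1424
Selection 8: 1424 + 347 = 1771
Selection 9: 1771 + 347 = 2118
Selection 10: 2118 + 347 = 2465
Selection 11: 2465 + 347 = 2812
Selection 12: 2812 + 347 = 3159
Selection 13: 3159 + 347 = 3506
Selection 14: 3506 + 347 = 3853
Selection 15: 3853 + 347 = 4200
Selection 16: 4200 + 347 = 4547
Selection 17: 4547 + 347 = 4894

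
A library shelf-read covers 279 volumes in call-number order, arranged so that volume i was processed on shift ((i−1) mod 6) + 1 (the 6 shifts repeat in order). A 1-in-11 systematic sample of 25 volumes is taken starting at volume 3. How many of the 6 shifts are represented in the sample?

Consecutive selections differ by k = 11, so their shift numbers differ by 11 mod 6 = 5.
gcd(11, 6) = 1, so the sample visits 6/1 = 6 distinct residues mod 6.
Start 3 is shift 3; the shifts hit are 1, 2, 3, 4, 5, 6.

6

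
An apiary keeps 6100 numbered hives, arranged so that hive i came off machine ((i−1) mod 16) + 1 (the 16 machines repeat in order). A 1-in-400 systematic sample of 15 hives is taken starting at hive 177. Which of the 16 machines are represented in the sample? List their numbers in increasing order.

1

Consecutive selections differ by k = 400, so their machine numbers differ by 400 mod 16 = 0.
gcd(400, 16) = 16, so the sample visits 16/16 = 1 distinct residues mod 16.
Start 177 is machine 1; the machines hit are 1.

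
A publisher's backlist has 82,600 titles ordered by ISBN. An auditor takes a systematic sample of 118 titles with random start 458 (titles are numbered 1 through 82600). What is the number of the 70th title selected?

k = 82600/118 = 700
70th selection = r + (70−1)·k = 458 + 69×700 = 458 + 48300 = 48758

48758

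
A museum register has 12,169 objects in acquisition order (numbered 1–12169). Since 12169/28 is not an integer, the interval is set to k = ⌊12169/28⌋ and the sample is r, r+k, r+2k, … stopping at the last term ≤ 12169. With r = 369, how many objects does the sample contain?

28

k = ⌊12169/28⌋ = 434
Achieved size = ⌊(12169 − 369)/434⌋ + 1 = ⌊11800/434⌋ + 1 = 27 + 1 = 28
(last selection: 369 + 27×434 = 12087 ≤ 12169; next would be 12521 > 12169)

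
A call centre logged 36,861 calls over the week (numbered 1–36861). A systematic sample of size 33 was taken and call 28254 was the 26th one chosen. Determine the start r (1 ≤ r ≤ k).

329

k = 36861/33 = 1117
r = 28254 − (26−1)×1117 = 28254 − 27925 = 329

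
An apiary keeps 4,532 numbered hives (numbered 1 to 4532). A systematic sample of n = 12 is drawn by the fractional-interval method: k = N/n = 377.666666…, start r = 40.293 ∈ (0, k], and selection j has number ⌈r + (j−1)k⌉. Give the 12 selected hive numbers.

41, 418, 796, 1174, 1551, 1929, 2307, 2684, 3062, 3440, 3817, 4195

j=1: r + 0k = 40.293 → ⌈·⌉ = 41
j=2: r + 1k = 417.959666… → ⌈·⌉ = 418
j=3: r + 2k = 795.626333… → ⌈·⌉ = 796
j=4: r + 3k = 1173.293 → ⌈·⌉ = 1174
j=5: r + 4k = 1550.959666… → ⌈·⌉ = 1551
j=6: r + 5k = 1928.626333… → ⌈·⌉ = 1929
j=7: r + 6k = 2306.293 → ⌈·⌉ = 2307
j=8: r + 7k = 2683.959666… → ⌈·⌉ = 2684
j=9: r + 8k = 3061.626333… → ⌈·⌉ = 3062
j=10: r + 9k = 3439.293 → ⌈·⌉ = 3440
j=11: r + 10k = 3816.959666… → ⌈·⌉ = 3817
j=12: r + 11k = 4194.626333… → ⌈·⌉ = 4195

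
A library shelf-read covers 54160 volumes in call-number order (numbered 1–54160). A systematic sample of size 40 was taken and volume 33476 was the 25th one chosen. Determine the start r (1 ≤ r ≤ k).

k = 54160/40 = 1354
r = 33476 − (25−1)×1354 = 33476 − 32496 = 980

980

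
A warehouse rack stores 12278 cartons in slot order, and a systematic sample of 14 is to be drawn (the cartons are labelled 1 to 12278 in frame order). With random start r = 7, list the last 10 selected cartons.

k = N/n = 12278/14 = 877
5th selection = 7 + 4×877 = 3515
6th: 3515 + 877 = 4392
7th: 4392 + 877 = 5269
8th: 5269 + 877 = 6146
9th: 6146 + 877 = 7023
10th: 7023 + 877 = 7900
11th: 7900 + 877 = 8777
12th: 8777 + 877 = 9654
13th: 9654 + 877 = 10531
14th: 10531 + 877 = 11408

3515, 4392, 5269, 6146, 7023, 7900, 8777, 9654, 10531, 11408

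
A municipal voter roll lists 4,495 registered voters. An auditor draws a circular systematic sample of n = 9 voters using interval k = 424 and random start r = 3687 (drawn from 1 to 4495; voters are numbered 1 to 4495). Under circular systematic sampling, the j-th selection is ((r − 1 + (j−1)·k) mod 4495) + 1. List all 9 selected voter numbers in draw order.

3687, 4111, 40, 464, 888, 1312, 1736, 2160, 2584

Selection 1: 3687
Selection 2: 3687 + 424 = 4111
Selection 3: 4111 + 424 = 4535 → 4535 − 4495 = 40
Selection 4: 40 + 424 = 464
Selection 5: 464 + 424 = 888
Selection 6: 888 + 424 = 1312
Selection 7: 1312 + 424 = 1736
Selection 8: 1736 + 424 = 2160
Selection 9: 2160 + 424 = 2584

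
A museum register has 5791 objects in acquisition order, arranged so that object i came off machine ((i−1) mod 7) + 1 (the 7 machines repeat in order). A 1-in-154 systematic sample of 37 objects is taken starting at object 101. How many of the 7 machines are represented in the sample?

1

Consecutive selections differ by k = 154, so their machine numbers differ by 154 mod 7 = 0.
gcd(154, 7) = 7, so the sample visits 7/7 = 1 distinct residues mod 7.
Start 101 is machine 3; the machines hit are 3.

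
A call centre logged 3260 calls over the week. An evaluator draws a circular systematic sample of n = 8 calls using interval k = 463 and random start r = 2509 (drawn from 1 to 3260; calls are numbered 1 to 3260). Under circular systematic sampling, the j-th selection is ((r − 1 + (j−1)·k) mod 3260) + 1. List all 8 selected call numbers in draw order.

Selection 1: 2509
Selection 2: 2509 + 463 = 2972
Selection 3: 2972 + 463 = 3435 → 3435 − 3260 = 175
Selection 4: 175 + 463 = 638
Selection 5: 638 + 463 = 1101
Selection 6: 1101 + 463 = 1564
Selection 7: 1564 + 463 = 2027
Selection 8: 2027 + 463 = 2490

2509, 2972, 175, 638, 1101, 1564, 2027, 2490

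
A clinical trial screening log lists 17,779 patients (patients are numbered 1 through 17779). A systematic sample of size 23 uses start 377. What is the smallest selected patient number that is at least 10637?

11199

k = 17779/23 = 773
Steps past start: ⌈(10637 − 377)/773⌉ = ⌈10260/773⌉ = 14
Selected patient: 377 + 14×773 = 11199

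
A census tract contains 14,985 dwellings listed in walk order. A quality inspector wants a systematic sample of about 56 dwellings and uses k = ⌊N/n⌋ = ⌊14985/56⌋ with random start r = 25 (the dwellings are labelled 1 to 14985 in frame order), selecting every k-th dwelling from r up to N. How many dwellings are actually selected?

57

k = ⌊14985/56⌋ = 267
Achieved size = ⌊(14985 − 25)/267⌋ + 1 = ⌊14960/267⌋ + 1 = 56 + 1 = 57
(last selection: 25 + 56×267 = 14977 ≤ 14985; next would be 15244 > 14985)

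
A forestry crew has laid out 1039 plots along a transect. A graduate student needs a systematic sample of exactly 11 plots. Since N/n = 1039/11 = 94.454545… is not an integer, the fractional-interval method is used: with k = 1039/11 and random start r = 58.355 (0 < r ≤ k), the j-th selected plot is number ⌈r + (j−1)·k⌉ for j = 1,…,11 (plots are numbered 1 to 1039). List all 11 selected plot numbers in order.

j=1: r + 0k = 58.355 → ⌈·⌉ = 59
j=2: r + 1k = 152.809545… → ⌈·⌉ = 153
j=3: r + 2k = 247.264090… → ⌈·⌉ = 248
j=4: r + 3k = 341.718636… → ⌈·⌉ = 342
j=5: r + 4k = 436.173181… → ⌈·⌉ = 437
j=6: r + 5k = 530.627727… → ⌈·⌉ = 531
j=7: r + 6k = 625.082272… → ⌈·⌉ = 626
j=8: r + 7k = 719.536818… → ⌈·⌉ = 720
j=9: r + 8k = 813.991363… → ⌈·⌉ = 814
j=10: r + 9k = 908.445909… → ⌈·⌉ = 909
j=11: r + 10k = 1002.900454… → ⌈·⌉ = 1003

59, 153, 248, 342, 437, 531, 626, 720, 814, 909, 1003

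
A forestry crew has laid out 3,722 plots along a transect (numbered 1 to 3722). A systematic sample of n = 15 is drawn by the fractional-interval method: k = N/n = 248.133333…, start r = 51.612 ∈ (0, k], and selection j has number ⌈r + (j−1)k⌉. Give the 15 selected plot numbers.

52, 300, 548, 797, 1045, 1293, 1541, 1789, 2037, 2285, 2533, 2782, 3030, 3278, 3526

j=1: r + 0k = 51.612 → ⌈·⌉ = 52
j=2: r + 1k = 299.745333… → ⌈·⌉ = 300
j=3: r + 2k = 547.878666… → ⌈·⌉ = 548
j=4: r + 3k = 796.012 → ⌈·⌉ = 797
j=5: r + 4k = 1044.145333… → ⌈·⌉ = 1045
j=6: r + 5k = 1292.278666… → ⌈·⌉ = 1293
j=7: r + 6k = 1540.412 → ⌈·⌉ = 1541
j=8: r + 7k = 1788.545333… → ⌈·⌉ = 1789
j=9: r + 8k = 2036.678666… → ⌈·⌉ = 2037
j=10: r + 9k = 2284.812 → ⌈·⌉ = 2285
j=11: r + 10k = 2532.945333… → ⌈·⌉ = 2533
j=12: r + 11k = 2781.078666… → ⌈·⌉ = 2782
j=13: r + 12k = 3029.212 → ⌈·⌉ = 3030
j=14: r + 13k = 3277.345333… → ⌈·⌉ = 3278
j=15: r + 14k = 3525.478666… → ⌈·⌉ = 3526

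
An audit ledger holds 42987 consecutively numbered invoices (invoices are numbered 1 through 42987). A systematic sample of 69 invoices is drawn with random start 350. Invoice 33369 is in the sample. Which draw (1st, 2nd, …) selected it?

54

k = 42987/69 = 623
position = (33369 − 350)/623 + 1 = 33019/623 + 1 = 53 + 1 = 54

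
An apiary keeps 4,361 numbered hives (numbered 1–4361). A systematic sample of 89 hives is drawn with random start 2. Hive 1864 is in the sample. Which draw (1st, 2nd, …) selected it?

k = 4361/89 = 49
position = (1864 − 2)/49 + 1 = 1862/49 + 1 = 38 + 1 = 39

39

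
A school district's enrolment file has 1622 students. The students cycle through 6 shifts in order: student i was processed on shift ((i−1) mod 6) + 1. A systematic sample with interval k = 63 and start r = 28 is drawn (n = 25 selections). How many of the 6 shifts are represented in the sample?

Consecutive selections differ by k = 63, so their shift numbers differ by 63 mod 6 = 3.
gcd(63, 6) = 3, so the sample visits 6/3 = 2 distinct residues mod 6.
Start 28 is shift 4; the shifts hit are 1, 4.

2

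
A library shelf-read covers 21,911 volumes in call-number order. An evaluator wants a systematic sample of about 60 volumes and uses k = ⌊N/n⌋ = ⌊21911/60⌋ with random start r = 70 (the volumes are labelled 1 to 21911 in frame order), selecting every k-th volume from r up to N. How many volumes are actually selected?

k = ⌊21911/60⌋ = 365
Achieved size = ⌊(21911 − 70)/365⌋ + 1 = ⌊21841/365⌋ + 1 = 59 + 1 = 60
(last selection: 70 + 59×365 = 21605 ≤ 21911; next would be 21970 > 21911)

60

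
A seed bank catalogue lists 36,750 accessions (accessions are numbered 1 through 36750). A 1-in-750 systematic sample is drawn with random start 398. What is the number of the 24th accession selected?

17648

k = 750
24th selection = r + (24−1)·k = 398 + 23×750 = 398 + 17250 = 17648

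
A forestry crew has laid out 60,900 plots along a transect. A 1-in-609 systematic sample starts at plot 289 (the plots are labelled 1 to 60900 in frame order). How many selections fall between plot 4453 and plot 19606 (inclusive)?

k = 609
First selection ≥ 4453: 289 + ⌈(4453−289)/609⌉·609 = 289 + 7×609 = 4552
Last selection ≤ 19606: 289 + ⌊(19606−289)/609⌋·609 = 289 + 31×609 = 19168
Count = 31 − 7 + 1 = 25

25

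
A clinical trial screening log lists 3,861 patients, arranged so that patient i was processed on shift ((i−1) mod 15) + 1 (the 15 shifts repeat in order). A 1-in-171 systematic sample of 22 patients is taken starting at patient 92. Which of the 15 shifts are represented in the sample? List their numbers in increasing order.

2, 5, 8, 11, 14

Consecutive selections differ by k = 171, so their shift numbers differ by 171 mod 15 = 6.
gcd(171, 15) = 3, so the sample visits 15/3 = 5 distinct residues mod 15.
Start 92 is shift 2; the shifts hit are 2, 5, 8, 11, 14.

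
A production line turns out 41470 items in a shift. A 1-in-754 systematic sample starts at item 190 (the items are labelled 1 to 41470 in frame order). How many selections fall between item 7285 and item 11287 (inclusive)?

5

k = 754
First selection ≥ 7285: 190 + ⌈(7285−190)/754⌉·754 = 190 + 10×754 = 7730
Last selection ≤ 11287: 190 + ⌊(11287−190)/754⌋·754 = 190 + 14×754 = 10746
Count = 14 − 10 + 1 = 5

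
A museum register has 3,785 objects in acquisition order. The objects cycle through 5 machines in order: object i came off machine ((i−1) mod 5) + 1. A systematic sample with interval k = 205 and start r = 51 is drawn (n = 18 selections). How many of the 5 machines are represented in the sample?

1

Consecutive selections differ by k = 205, so their machine numbers differ by 205 mod 5 = 0.
gcd(205, 5) = 5, so the sample visits 5/5 = 1 distinct residues mod 5.
Start 51 is machine 1; the machines hit are 1.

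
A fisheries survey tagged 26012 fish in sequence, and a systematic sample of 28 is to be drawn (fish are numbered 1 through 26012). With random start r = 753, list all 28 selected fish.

753, 1682, 2611, 3540, 4469, 5398, 6327, 7256, 8185, 9114, 10043, 10972, 11901, 12830, 13759, 14688, 15617, 16546, 17475, 18404, 19333, 20262, 21191, 22120, 23049, 23978, 24907, 25836

k = N/n = 26012/28 = 929
fish 1: 753
fish 2: 753 + 929 = 1682
fish 3: 1682 + 929 = 2611
fish 4: 2611 + 929 = 3540
fish 5: 3540 + 929 = 4469
fish 6: 4469 + 929 = 5398
fish 7: 5398 + 929 = 6327
fish 8: 6327 + 929 = 7256
fish 9: 7256 + 929 = 8185
fish 10: 8185 + 929 = 9114
fish 11: 9114 + 929 = 10043
fish 12: 10043 + 929 = 10972
fish 13: 10972 + 929 = 11901
fish 14: 11901 + 929 = 12830
fish 15: 12830 + 929 = 13759
fish 16: 13759 + 929 = 14688
fish 17: 14688 + 929 = 15617
fish 18: 15617 + 929 = 16546
fish 19: 16546 + 929 = 17475
fish 20: 17475 + 929 = 18404
fish 21: 18404 + 929 = 19333
fish 22: 19333 + 929 = 20262
fish 23: 20262 + 929 = 21191
fish 24: 21191 + 929 = 22120
fish 25: 22120 + 929 = 23049
fish 26: 23049 + 929 = 23978
fish 27: 23978 + 929 = 24907
fish 28: 24907 + 929 = 25836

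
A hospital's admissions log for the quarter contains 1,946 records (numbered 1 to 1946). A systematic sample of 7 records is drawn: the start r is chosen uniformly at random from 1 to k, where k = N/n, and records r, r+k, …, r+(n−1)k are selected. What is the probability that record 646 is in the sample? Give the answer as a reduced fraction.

1/278

k = 1946/7 = 278.
Record 646 is selected iff r ≡ 646 (mod 278); exactly one such r in {1,…,278}.
Inclusion probability = 1/278.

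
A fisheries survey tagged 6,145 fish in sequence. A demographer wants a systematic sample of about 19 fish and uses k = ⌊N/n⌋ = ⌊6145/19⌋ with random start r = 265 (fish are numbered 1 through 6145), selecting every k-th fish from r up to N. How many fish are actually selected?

k = ⌊6145/19⌋ = 323
Achieved size = ⌊(6145 − 265)/323⌋ + 1 = ⌊5880/323⌋ + 1 = 18 + 1 = 19
(last selection: 265 + 18×323 = 6079 ≤ 6145; next would be 6402 > 6145)

19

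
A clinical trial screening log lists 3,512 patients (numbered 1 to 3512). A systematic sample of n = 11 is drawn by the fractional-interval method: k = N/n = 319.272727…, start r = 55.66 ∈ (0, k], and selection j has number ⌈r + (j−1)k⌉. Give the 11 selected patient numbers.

56, 375, 695, 1014, 1333, 1653, 1972, 2291, 2610, 2930, 3249

j=1: r + 0k = 55.66 → ⌈·⌉ = 56
j=2: r + 1k = 374.932727… → ⌈·⌉ = 375
j=3: r + 2k = 694.205454… → ⌈·⌉ = 695
j=4: r + 3k = 1013.478181… → ⌈·⌉ = 1014
j=5: r + 4k = 1332.750909… → ⌈·⌉ = 1333
j=6: r + 5k = 1652.023636… → ⌈·⌉ = 1653
j=7: r + 6k = 1971.296363… → ⌈·⌉ = 1972
j=8: r + 7k = 2290.569090… → ⌈·⌉ = 2291
j=9: r + 8k = 2609.841818… → ⌈·⌉ = 2610
j=10: r + 9k = 2929.114545… → ⌈·⌉ = 2930
j=11: r + 10k = 3248.387272… → ⌈·⌉ = 3249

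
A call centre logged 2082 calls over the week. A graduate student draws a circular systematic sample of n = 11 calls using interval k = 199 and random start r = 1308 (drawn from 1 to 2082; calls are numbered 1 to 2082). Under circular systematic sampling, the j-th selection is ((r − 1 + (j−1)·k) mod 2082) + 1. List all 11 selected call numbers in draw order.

Selection 1: 1308
Selection 2: 1308 + 199 = 1507
Selection 3: 1507 + 199 = 1706
Selection 4: 1706 + 199 = 1905
Selection 5: 1905 + 199 = 2104 → 2104 − 2082 = 22
Selection 6: 22 + 199 = 221
Selection 7: 221 + 199 = 420
Selection 8: 420 + 199 = 619
Selection 9: 619 + 199 = 818
Selection 10: 818 + 199 = 1017
Selection 11: 1017 + 199 = 1216

1308, 1507, 1706, 1905, 22, 221, 420, 619, 818, 1017, 1216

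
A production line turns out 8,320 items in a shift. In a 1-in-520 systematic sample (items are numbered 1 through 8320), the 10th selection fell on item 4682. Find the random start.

k = 520
r = 4682 − (10−1)×520 = 4682 − 4680 = 2

2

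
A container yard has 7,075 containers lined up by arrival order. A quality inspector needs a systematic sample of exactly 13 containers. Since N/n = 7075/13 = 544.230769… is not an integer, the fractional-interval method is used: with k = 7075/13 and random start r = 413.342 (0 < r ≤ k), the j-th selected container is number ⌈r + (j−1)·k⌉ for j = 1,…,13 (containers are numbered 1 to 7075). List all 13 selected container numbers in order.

j=1: r + 0k = 413.342 → ⌈·⌉ = 414
j=2: r + 1k = 957.572769… → ⌈·⌉ = 958
j=3: r + 2k = 1501.803538… → ⌈·⌉ = 1502
j=4: r + 3k = 2046.034307… → ⌈·⌉ = 2047
j=5: r + 4k = 2590.265076… → ⌈·⌉ = 2591
j=6: r + 5k = 3134.495846… → ⌈·⌉ = 3135
j=7: r + 6k = 3678.726615… → ⌈·⌉ = 3679
j=8: r + 7k = 4222.957384… → ⌈·⌉ = 4223
j=9: r + 8k = 4767.188153… → ⌈·⌉ = 4768
j=10: r + 9k = 5311.418923… → ⌈·⌉ = 5312
j=11: r + 10k = 5855.649692… → ⌈·⌉ = 5856
j=12: r + 11k = 6399.880461… → ⌈·⌉ = 6400
j=13: r + 12k = 6944.111230… → ⌈·⌉ = 6945

414, 958, 1502, 2047, 2591, 3135, 3679, 4223, 4768, 5312, 5856, 6400, 6945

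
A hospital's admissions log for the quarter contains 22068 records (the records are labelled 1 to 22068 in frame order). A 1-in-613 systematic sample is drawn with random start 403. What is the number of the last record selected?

21858

k = 613
36th selection = r + (36−1)·k = 403 + 35×613 = 403 + 21455 = 21858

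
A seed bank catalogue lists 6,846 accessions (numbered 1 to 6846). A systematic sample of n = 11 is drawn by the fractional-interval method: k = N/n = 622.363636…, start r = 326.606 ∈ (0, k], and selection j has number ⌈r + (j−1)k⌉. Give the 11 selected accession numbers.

j=1: r + 0k = 326.606 → ⌈·⌉ = 327
j=2: r + 1k = 948.969636… → ⌈·⌉ = 949
j=3: r + 2k = 1571.333272… → ⌈·⌉ = 1572
j=4: r + 3k = 2193.696909… → ⌈·⌉ = 2194
j=5: r + 4k = 2816.060545… → ⌈·⌉ = 2817
j=6: r + 5k = 3438.424181… → ⌈·⌉ = 3439
j=7: r + 6k = 4060.787818… → ⌈·⌉ = 4061
j=8: r + 7k = 4683.151454… → ⌈·⌉ = 4684
j=9: r + 8k = 5305.515090… → ⌈·⌉ = 5306
j=10: r + 9k = 5927.878727… → ⌈·⌉ = 5928
j=11: r + 10k = 6550.242363… → ⌈·⌉ = 6551

327, 949, 1572, 2194, 2817, 3439, 4061, 4684, 5306, 5928, 6551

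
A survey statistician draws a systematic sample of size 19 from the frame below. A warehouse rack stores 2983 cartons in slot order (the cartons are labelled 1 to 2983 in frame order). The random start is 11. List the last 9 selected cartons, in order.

k = N/n = 2983/19 = 157
11th selection = 11 + 10×157 = 1581
12th: 1581 + 157 = 1738
13th: 1738 + 157 = 1895
14th: 1895 + 157 = 2052
15th: 2052 + 157 = 2209
16th: 2209 + 157 = 2366
17th: 2366 + 157 = 2523
18th: 2523 + 157 = 2680
19th: 2680 + 157 = 2837

1581, 1738, 1895, 2052, 2209, 2366, 2523, 2680, 2837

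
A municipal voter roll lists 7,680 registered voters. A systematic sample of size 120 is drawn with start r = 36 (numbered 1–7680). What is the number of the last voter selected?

k = 7680/120 = 64
120th selection = r + (120−1)·k = 36 + 119×64 = 36 + 7616 = 7652

7652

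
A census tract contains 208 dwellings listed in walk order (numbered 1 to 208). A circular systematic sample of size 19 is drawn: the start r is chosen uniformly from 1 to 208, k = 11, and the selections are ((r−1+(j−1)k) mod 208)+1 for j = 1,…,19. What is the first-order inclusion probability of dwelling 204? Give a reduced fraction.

For each position j, as r ranges over 1…208 the j-th selection hits every dwelling exactly once, so dwelling 204 is selected for exactly 19 of the 208 starts.
Inclusion probability = 19/208.

19/208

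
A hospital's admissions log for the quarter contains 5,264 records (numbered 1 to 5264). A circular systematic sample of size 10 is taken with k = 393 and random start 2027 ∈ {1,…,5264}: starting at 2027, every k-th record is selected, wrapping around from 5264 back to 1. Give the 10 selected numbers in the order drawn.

Selection 1: 2027
Selection 2: 2027 + 393 = 2420
Selection 3: 2420 + 393 = 2813
Selection 4: 2813 + 393 = 3206
Selection 5: 3206 + 393 = 3599
Selection 6: 3599 + 393 = 3992
Selection 7: 3992 + 393 = 4385
Selection 8: 4385 + 393 = 4778
Selection 9: 4778 + 393 = 5171
Selection 10: 5171 + 393 = 5564 → 5564 − 5264 = 300

2027, 2420, 2813, 3206, 3599, 3992, 4385, 4778, 5171, 300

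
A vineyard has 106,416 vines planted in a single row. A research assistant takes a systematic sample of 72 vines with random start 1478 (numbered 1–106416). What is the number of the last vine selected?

106416

k = 106416/72 = 1478
72nd selection = r + (72−1)·k = 1478 + 71×1478 = 1478 + 104938 = 106416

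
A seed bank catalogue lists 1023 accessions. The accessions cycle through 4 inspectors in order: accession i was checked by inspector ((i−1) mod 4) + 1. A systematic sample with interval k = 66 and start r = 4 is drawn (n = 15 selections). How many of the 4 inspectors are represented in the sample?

Consecutive selections differ by k = 66, so their inspector numbers differ by 66 mod 4 = 2.
gcd(66, 4) = 2, so the sample visits 4/2 = 2 distinct residues mod 4.
Start 4 is inspector 4; the inspectors hit are 2, 4.

2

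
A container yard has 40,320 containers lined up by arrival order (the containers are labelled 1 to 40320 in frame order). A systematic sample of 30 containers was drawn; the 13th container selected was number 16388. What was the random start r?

k = 40320/30 = 1344
r = 16388 − (13−1)×1344 = 16388 − 16128 = 260

260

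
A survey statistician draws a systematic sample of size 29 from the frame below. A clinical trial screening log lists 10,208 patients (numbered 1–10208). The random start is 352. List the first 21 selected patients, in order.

k = N/n = 10208/29 = 352
patient 1: 352
patient 2: 352 + 352 = 704
patient 3: 704 + 352 = 1056
patient 4: 1056 + 352 = 1408
patient 5: 1408 + 352 = 1760
patient 6: 1760 + 352 = 2112
patient 7: 2112 + 352 = 2464
patient 8: 2464 + 352 = 2816
patient 9: 2816 + 352 = 3168
patient 10: 3168 + 352 = 3520
patient 11: 3520 + 352 = 3872
patient 12: 3872 + 352 = 4224
patient 13: 4224 + 352 = 4576
patient 14: 4576 + 352 = 4928
patient 15: 4928 + 352 = 5280
patient 16: 5280 + 352 = 5632
patient 17: 5632 + 352 = 5984
patient 18: 5984 + 352 = 6336
patient 19: 6336 + 352 = 6688
patient 20: 6688 + 352 = 7040
patient 21: 7040 + 352 = 7392

352, 704, 1056, 1408, 1760, 2112, 2464, 2816, 3168, 3520, 3872, 4224, 4576, 4928, 5280, 5632, 5984, 6336, 6688, 7040, 7392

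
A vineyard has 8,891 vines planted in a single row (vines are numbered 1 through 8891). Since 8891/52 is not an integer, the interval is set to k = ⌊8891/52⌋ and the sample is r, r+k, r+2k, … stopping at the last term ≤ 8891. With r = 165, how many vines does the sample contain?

k = ⌊8891/52⌋ = 170
Achieved size = ⌊(8891 − 165)/170⌋ + 1 = ⌊8726/170⌋ + 1 = 51 + 1 = 52
(last selection: 165 + 51×170 = 8835 ≤ 8891; next would be 9005 > 8891)

52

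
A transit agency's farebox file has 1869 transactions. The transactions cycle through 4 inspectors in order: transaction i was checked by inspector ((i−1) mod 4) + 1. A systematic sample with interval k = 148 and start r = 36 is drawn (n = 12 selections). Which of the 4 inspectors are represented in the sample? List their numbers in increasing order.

Consecutive selections differ by k = 148, so their inspector numbers differ by 148 mod 4 = 0.
gcd(148, 4) = 4, so the sample visits 4/4 = 1 distinct residues mod 4.
Start 36 is inspector 4; the inspectors hit are 4.

4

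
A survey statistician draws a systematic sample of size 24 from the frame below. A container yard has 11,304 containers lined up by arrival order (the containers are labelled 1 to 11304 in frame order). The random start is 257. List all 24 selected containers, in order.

257, 728, 1199, 1670, 2141, 2612, 3083, 3554, 4025, 4496, 4967, 5438, 5909, 6380, 6851, 7322, 7793, 8264, 8735, 9206, 9677, 10148, 10619, 11090

k = N/n = 11304/24 = 471
container 1: 257
container 2: 257 + 471 = 728
container 3: 728 + 471 = 1199
container 4: 1199 + 471 = 1670
container 5: 1670 + 471 = 2141
container 6: 2141 + 471 = 2612
container 7: 2612 + 471 = 3083
container 8: 3083 + 471 = 3554
container 9: 3554 + 471 = 4025
container 10: 4025 + 471 = 4496
container 11: 4496 + 471 = 4967
container 12: 4967 + 471 = 5438
container 13: 5438 + 471 = 5909
container 14: 5909 + 471 = 6380
container 15: 6380 + 471 = 6851
container 16: 6851 + 471 = 7322
container 17: 7322 + 471 = 7793
container 18: 7793 + 471 = 8264
container 19: 8264 + 471 = 8735
container 20: 8735 + 471 = 9206
container 21: 9206 + 471 = 9677
container 22: 9677 + 471 = 10148
container 23: 10148 + 471 = 10619
container 24: 10619 + 471 = 11090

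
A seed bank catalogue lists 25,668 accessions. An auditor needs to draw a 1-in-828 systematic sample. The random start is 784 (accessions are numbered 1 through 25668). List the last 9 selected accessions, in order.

19000, 19828, 20656, 21484, 22312, 23140, 23968, 24796, 25624

23rd selection = 784 + 22×828 = 19000
24th: 19000 + 828 = 19828
25th: 19828 + 828 = 20656
26th: 20656 + 828 = 21484
27th: 21484 + 828 = 22312
28th: 22312 + 828 = 23140
29th: 23140 + 828 = 23968
30th: 23968 + 828 = 24796
31st: 24796 + 828 = 25624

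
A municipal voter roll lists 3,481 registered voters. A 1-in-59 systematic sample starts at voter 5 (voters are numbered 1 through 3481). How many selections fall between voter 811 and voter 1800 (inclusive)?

k = 59
First selection ≥ 811: 5 + ⌈(811−5)/59⌉·59 = 5 + 14×59 = 831
Last selection ≤ 1800: 5 + ⌊(1800−5)/59⌋·59 = 5 + 30×59 = 1775
Count = 30 − 14 + 1 = 17

17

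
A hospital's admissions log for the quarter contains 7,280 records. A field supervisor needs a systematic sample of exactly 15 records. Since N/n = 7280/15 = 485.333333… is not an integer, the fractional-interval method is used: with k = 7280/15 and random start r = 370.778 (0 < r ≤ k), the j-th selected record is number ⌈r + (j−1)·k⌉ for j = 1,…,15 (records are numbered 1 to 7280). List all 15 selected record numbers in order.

371, 857, 1342, 1827, 2313, 2798, 3283, 3769, 4254, 4739, 5225, 5710, 6195, 6681, 7166

j=1: r + 0k = 370.778 → ⌈·⌉ = 371
j=2: r + 1k = 856.111333… → ⌈·⌉ = 857
j=3: r + 2k = 1341.444666… → ⌈·⌉ = 1342
j=4: r + 3k = 1826.778 → ⌈·⌉ = 1827
j=5: r + 4k = 2312.111333… → ⌈·⌉ = 2313
j=6: r + 5k = 2797.444666… → ⌈·⌉ = 2798
j=7: r + 6k = 3282.778 → ⌈·⌉ = 3283
j=8: r + 7k = 3768.111333… → ⌈·⌉ = 3769
j=9: r + 8k = 4253.444666… → ⌈·⌉ = 4254
j=10: r + 9k = 4738.778 → ⌈·⌉ = 4739
j=11: r + 10k = 5224.111333… → ⌈·⌉ = 5225
j=12: r + 11k = 5709.444666… → ⌈·⌉ = 5710
j=13: r + 12k = 6194.778 → ⌈·⌉ = 6195
j=14: r + 13k = 6680.111333… → ⌈·⌉ = 6681
j=15: r + 14k = 7165.444666… → ⌈·⌉ = 7166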